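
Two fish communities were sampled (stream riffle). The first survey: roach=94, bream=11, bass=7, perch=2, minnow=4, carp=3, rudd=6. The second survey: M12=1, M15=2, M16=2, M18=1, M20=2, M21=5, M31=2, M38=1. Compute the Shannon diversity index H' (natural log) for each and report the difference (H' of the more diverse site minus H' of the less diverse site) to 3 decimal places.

The first survey: N=127, proportions 0.74016, 0.08661, 0.05512, 0.01575, 0.0315, 0.02362, 0.04724, giving H' = 1.00131 (working shown to 5 dp, full precision carried).
The second survey: N=16, proportions 0.0625, 0.125, 0.125, 0.0625, 0.125, 0.3125, 0.125, 0.0625, giving H' = 1.92307.
Difference = |1.00131 − 1.92307| = 0.92176, i.e. 0.922 to 3 decimal places.

0.922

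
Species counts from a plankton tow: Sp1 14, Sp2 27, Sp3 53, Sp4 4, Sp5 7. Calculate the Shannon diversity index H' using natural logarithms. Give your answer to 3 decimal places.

1.268

Total N = 14+27+53+4+7 = 105, so the proportions are 0.13333, 0.25714, 0.50476, 0.0381, 0.06667 (working shown to 5 dp, full precision carried).
Each pᵢ ln pᵢ term: 0.13333×(-2.01490)=-0.26865, 0.25714×(-1.35812)=-0.34923, 0.50476×(-0.68367)=-0.34509, 0.0381×(-3.26767)=-0.12448, 0.06667×(-2.70805)=-0.18054.
Sum = -1.26799, so H' = 1.268.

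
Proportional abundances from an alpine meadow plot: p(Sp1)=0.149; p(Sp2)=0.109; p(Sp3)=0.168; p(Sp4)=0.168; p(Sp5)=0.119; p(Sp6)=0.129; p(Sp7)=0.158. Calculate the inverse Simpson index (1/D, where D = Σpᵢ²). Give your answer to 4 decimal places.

D = 0.149² + 0.109² + 0.168² + 0.168² + 0.119² + 0.129² + 0.158² = 0.02220100 + 0.01188100 + 0.02822400 + 0.02822400 + 0.01416100 + 0.01664100 + 0.02496400 = 0.14629600 (working shown to 8 dp, full precision carried).
So 1/D = 6.835457, i.e. 6.8355 to 4 decimal places.

6.8355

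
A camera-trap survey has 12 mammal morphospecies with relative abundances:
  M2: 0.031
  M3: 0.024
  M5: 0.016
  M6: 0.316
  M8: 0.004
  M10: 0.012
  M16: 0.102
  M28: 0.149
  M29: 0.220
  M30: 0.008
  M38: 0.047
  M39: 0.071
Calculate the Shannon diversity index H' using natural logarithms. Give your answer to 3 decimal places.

1.922

Each pᵢ ln pᵢ term (working shown to 5 dp, full precision carried): 0.031×(-3.47377)=-0.10769, 0.024×(-3.72970)=-0.08951, 0.016×(-4.13517)=-0.06616, 0.316×(-1.15201)=-0.36404, 0.004×(-5.52146)=-0.02209, 0.012×(-4.42285)=-0.05307, 0.102×(-2.28278)=-0.23284, 0.149×(-1.90381)=-0.28367, 0.22×(-1.51413)=-0.33311, 0.008×(-4.82831)=-0.03863, 0.047×(-3.05761)=-0.14371, 0.071×(-2.64508)=-0.18780.
Sum = -1.92231, so H' = 1.922.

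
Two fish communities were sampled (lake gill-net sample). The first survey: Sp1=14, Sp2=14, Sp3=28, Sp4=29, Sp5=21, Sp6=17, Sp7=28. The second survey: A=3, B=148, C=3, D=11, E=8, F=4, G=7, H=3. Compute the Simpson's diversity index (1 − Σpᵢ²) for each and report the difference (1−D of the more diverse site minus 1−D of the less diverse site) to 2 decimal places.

The first survey: N=151, proportions 0.0927, 0.0927, 0.1854, 0.1921, 0.1391, 0.1126, 0.1854, giving 1−D = 0.8451 (working shown to 4 dp, full precision carried).
The second survey: N=187, proportions 0.016, 0.7914, 0.016, 0.0588, 0.0428, 0.0214, 0.0374, 0.016, giving 1−D = 0.3657.
Difference = |0.8451 − 0.3657| = 0.4794, i.e. 0.48 to 2 decimal places.

0.48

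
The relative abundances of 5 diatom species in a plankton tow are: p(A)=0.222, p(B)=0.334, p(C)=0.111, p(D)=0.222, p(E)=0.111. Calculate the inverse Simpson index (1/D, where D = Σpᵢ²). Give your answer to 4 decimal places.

D = 0.222² + 0.334² + 0.111² + 0.222² + 0.111² = 0.04928400 + 0.11155600 + 0.01232100 + 0.04928400 + 0.01232100 = 0.23476600 (working shown to 8 dp, full precision carried).
So 1/D = 4.259561, i.e. 4.2596 to 4 decimal places.

4.2596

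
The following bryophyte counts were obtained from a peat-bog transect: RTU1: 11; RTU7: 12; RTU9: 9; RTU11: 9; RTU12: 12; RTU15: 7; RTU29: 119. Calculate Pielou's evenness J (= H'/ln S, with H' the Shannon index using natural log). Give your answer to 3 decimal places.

Total N = 11+12+9+9+12+7+119 = 179, so the proportions are 0.06145, 0.06704, 0.05028, 0.05028, 0.06704, 0.03911, 0.6648 (working shown to 5 dp, full precision carried).
H' = −Σ pᵢ ln pᵢ = −((-0.17142) + (-0.18117) + (-0.15034) + (-0.15034) + (-0.18117) + (-0.12676) + (-0.27141)) = 1.23263.
With S = 7 species, ln S = 1.94591, so J = 1.23263/1.94591 = 0.63345, i.e. 0.633 to 3 decimal places.

0.633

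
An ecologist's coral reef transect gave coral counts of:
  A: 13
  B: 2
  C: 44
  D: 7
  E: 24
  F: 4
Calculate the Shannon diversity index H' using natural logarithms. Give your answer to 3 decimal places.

Total N = 13+2+44+7+24+4 = 94, so the proportions are 0.1383, 0.02128, 0.46809, 0.07447, 0.25532, 0.04255 (working shown to 5 dp, full precision carried).
Each pᵢ ln pᵢ term: 0.1383×(-1.97835)=-0.27360, 0.02128×(-3.85015)=-0.08192, 0.46809×(-0.75911)=-0.35533, 0.07447×(-2.59738)=-0.19342, 0.25532×(-1.36524)=-0.34857, 0.04255×(-3.15700)=-0.13434.
Sum = -1.38718, so H' = 1.387.

1.387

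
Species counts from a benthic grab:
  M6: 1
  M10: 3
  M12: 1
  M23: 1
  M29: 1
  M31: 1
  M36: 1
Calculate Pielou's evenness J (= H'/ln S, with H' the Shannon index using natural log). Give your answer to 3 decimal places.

Total N = 1+3+1+1+1+1+1 = 9, so the proportions are 0.11111, 0.33333, 0.11111, 0.11111, 0.11111, 0.11111, 0.11111 (working shown to 5 dp, full precision carried).
H' = −Σ pᵢ ln pᵢ = −((-0.24414) + (-0.36620) + (-0.24414) + (-0.24414) + (-0.24414) + (-0.24414) + (-0.24414)) = 1.83102.
With S = 7 species, ln S = 1.94591, so J = 1.83102/1.94591 = 0.94096, i.e. 0.941 to 3 decimal places.

0.941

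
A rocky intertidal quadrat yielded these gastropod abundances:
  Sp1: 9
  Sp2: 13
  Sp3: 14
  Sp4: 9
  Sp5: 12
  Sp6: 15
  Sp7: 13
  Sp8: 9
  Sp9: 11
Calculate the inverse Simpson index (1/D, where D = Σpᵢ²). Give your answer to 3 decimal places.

Total N = 9+13+14+9+12+15+13+9+11 = 105, so the proportions are 0.0857143, 0.1238095, 0.1333333, 0.0857143, 0.1142857, 0.1428571, 0.1238095, 0.0857143, 0.1047619 (working shown to 7 dp, full precision carried).
D = 0.0857143² + 0.1238095² + 0.1333333² + 0.0857143² + 0.1142857² + 0.1428571² + 0.1238095² + 0.0857143² + 0.1047619² = 0.0073469 + 0.0153288 + 0.0177778 + 0.0073469 + 0.0130612 + 0.0204082 + 0.0153288 + 0.0073469 + 0.0109751 = 0.1149206.
So 1/D = 8.70166, i.e. 8.702 to 3 decimal places.

8.702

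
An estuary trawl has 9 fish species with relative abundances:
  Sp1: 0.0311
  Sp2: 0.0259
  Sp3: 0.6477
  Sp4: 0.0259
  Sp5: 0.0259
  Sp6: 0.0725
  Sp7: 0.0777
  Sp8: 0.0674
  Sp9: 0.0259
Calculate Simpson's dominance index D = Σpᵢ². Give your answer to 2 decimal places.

0.44

D = 0.0311² + 0.0259² + 0.6477² + 0.0259² + 0.0259² + 0.0725² + 0.0777² + 0.0674² + 0.0259² = 0.0010 + 0.0007 + 0.4195 + 0.0007 + 0.0007 + 0.0053 + 0.0060 + 0.0045 + 0.0007 = 0.4390 (working shown to 4 dp, full precision carried).
To 2 decimal places, D = 0.44.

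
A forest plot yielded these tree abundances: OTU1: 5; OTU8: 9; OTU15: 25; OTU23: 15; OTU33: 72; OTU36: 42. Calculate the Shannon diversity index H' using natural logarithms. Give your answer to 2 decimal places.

Total N = 5+9+25+15+72+42 = 168, so the proportions are 0.0298, 0.0536, 0.1488, 0.0893, 0.4286, 0.25 (working shown to 4 dp, full precision carried).
Each pᵢ ln pᵢ term: 0.0298×(-3.5145)=-0.1046, 0.0536×(-2.9267)=-0.1568, 0.1488×(-1.9051)=-0.2835, 0.0893×(-2.4159)=-0.2157, 0.4286×(-0.8473)=-0.3631, 0.25×(-1.3863)=-0.3466.
Sum = -1.4703, so H' = 1.47.

1.47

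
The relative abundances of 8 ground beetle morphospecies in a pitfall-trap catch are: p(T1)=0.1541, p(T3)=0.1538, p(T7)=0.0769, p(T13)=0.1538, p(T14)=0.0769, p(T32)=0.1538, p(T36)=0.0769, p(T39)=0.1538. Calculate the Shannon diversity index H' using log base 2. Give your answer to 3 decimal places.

Each pᵢ log₂ pᵢ term (working shown to 5 dp, full precision carried): 0.1541×(-2.69806)=-0.41577, 0.1538×(-2.70087)=-0.41539, 0.0769×(-3.70087)=-0.28460, 0.1538×(-2.70087)=-0.41539, 0.0769×(-3.70087)=-0.28460, 0.1538×(-2.70087)=-0.41539, 0.0769×(-3.70087)=-0.28460, 0.1538×(-2.70087)=-0.41539.
Sum = -2.93114, so H' = 2.931.

2.931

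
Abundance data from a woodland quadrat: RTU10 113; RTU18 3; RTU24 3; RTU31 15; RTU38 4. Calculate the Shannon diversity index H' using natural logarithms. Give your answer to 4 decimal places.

0.6740

Total N = 113+3+3+15+4 = 138, so the proportions are 0.818841, 0.021739, 0.021739, 0.108696, 0.028986 (working shown to 6 dp, full precision carried).
Each pᵢ ln pᵢ term: 0.818841×(-0.199866)=-0.163658, 0.021739×(-3.828641)=-0.083231, 0.021739×(-3.828641)=-0.083231, 0.108696×(-2.219203)=-0.241218, 0.028986×(-3.540959)=-0.102637.
Sum = -0.673975, so H' = 0.6740.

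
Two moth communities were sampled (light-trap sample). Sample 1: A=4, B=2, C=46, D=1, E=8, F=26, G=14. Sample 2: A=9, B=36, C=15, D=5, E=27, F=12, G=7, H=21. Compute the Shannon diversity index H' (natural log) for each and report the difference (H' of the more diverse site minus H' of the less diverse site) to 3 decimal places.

Sample 1: N=101, proportions 0.039604, 0.019802, 0.455446, 0.009901, 0.079208, 0.257426, 0.138614, giving H' = 1.433518 (working shown to 6 dp, full precision carried).
Sample 2: N=132, proportions 0.068182, 0.272727, 0.113636, 0.037879, 0.204545, 0.090909, 0.05303, 0.159091, giving H' = 1.899374.
Difference = |1.433518 − 1.899374| = 0.465856, i.e. 0.466 to 3 decimal places.

0.466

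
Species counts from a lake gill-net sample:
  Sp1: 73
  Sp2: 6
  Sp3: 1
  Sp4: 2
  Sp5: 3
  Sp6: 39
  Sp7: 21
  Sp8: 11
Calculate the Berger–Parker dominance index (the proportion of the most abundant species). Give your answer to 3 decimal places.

0.468

Total N = 73+6+1+2+3+39+21+11 = 156, so the proportions are 0.46795, 0.03846, 0.00641, 0.01282, 0.01923, 0.25, 0.13462, 0.07051 (working shown to 5 dp, full precision carried).
The largest proportion is 0.46795, i.e. d = 0.468 to 3 decimal places.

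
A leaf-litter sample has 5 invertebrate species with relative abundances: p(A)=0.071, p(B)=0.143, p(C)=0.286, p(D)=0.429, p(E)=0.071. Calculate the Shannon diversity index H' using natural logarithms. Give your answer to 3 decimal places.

1.375

Each pᵢ ln pᵢ term (working shown to 5 dp, full precision carried): 0.071×(-2.64508)=-0.18780, 0.143×(-1.94491)=-0.27812, 0.286×(-1.25176)=-0.35800, 0.429×(-0.84630)=-0.36306, 0.071×(-2.64508)=-0.18780.
Sum = -1.37479, so H' = 1.375.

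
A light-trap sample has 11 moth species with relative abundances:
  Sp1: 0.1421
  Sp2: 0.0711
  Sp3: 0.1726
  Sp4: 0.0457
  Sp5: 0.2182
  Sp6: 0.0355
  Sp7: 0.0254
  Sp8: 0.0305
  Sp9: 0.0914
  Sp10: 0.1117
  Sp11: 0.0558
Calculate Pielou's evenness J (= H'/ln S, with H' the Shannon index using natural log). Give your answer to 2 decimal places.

0.91

H' = −Σ pᵢ ln pᵢ = −((-0.2773) + (-0.1880) + (-0.3032) + (-0.1410) + (-0.3322) + (-0.1185) + (-0.0933) + (-0.1064) + (-0.2187) + (-0.2448) + (-0.1610)) = 2.1844 (working shown to 4 dp, full precision carried).
With S = 11 species, ln S = 2.3979, so J = 2.1844/2.3979 = 0.9110, i.e. 0.91 to 2 decimal places.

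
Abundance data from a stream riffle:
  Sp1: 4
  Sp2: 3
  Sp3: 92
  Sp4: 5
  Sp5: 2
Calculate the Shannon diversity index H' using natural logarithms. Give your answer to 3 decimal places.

0.566

Total N = 4+3+92+5+2 = 106, so the proportions are 0.03774, 0.0283, 0.86792, 0.04717, 0.01887 (working shown to 5 dp, full precision carried).
Each pᵢ ln pᵢ term: 0.03774×(-3.27714)=-0.12367, 0.0283×(-3.56483)=-0.10089, 0.86792×(-0.14165)=-0.12294, 0.04717×(-3.05400)=-0.14406, 0.01887×(-3.97029)=-0.07491.
Sum = -0.56647, so H' = 0.566.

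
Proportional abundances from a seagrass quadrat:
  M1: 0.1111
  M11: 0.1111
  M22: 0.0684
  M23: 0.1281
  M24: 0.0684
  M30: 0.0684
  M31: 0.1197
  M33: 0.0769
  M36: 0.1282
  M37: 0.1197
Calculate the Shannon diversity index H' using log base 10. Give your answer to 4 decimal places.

0.9862

Each pᵢ log₁₀ pᵢ term (working shown to 6 dp, full precision carried): 0.1111×(-0.954286)=-0.106021, 0.1111×(-0.954286)=-0.106021, 0.0684×(-1.164944)=-0.079682, 0.1281×(-0.892451)=-0.114323, 0.0684×(-1.164944)=-0.079682, 0.0684×(-1.164944)=-0.079682, 0.1197×(-0.921906)=-0.110352, 0.0769×(-1.114074)=-0.085672, 0.1282×(-0.892112)=-0.114369, 0.1197×(-0.921906)=-0.110352.
Sum = -0.986157, so H' = 0.9862.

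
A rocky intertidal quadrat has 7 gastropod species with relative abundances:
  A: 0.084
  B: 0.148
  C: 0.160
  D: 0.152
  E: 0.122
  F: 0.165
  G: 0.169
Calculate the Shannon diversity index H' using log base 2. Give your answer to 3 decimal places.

Each pᵢ log₂ pᵢ term (working shown to 5 dp, full precision carried): 0.084×(-3.57347)=-0.30017, 0.148×(-2.75633)=-0.40794, 0.16×(-2.64386)=-0.42302, 0.152×(-2.71786)=-0.41311, 0.122×(-3.03505)=-0.37028, 0.165×(-2.59946)=-0.42891, 0.169×(-2.56490)=-0.43347.
Sum = -2.77690, so H' = 2.777.

2.777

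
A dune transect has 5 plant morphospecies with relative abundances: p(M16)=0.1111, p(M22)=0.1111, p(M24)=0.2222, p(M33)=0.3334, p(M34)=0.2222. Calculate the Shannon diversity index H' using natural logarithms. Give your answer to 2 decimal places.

Each pᵢ ln pᵢ term (working shown to 4 dp, full precision carried): 0.1111×(-2.1973)=-0.2441, 0.1111×(-2.1973)=-0.2441, 0.2222×(-1.5042)=-0.3342, 0.3334×(-1.0984)=-0.3662, 0.2222×(-1.5042)=-0.3342.
Sum = -1.5229, so H' = 1.52.

1.52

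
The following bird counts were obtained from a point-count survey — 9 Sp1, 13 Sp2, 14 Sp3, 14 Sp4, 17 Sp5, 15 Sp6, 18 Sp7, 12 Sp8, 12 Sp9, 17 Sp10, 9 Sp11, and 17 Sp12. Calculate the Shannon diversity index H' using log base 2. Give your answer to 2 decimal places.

Total N = 9+13+14+14+17+15+18+12+12+17+9+17 = 167, so the proportions are 0.0539, 0.0778, 0.0838, 0.0838, 0.1018, 0.0898, 0.1078, 0.0719, 0.0719, 0.1018, 0.0539, 0.1018 (working shown to 4 dp, full precision carried).
Each pᵢ log₂ pᵢ term: 0.0539×(-4.2138)=-0.2271, 0.0778×(-3.6833)=-0.2867, 0.0838×(-3.5763)=-0.2998, 0.0838×(-3.5763)=-0.2998, 0.1018×(-3.2962)=-0.3355, 0.0898×(-3.4768)=-0.3123, 0.1078×(-3.2138)=-0.3464, 0.0719×(-3.7987)=-0.2730, 0.0719×(-3.7987)=-0.2730, 0.1018×(-3.2962)=-0.3355, 0.0539×(-4.2138)=-0.2271, 0.1018×(-3.2962)=-0.3355.
Sum = -3.5518, so H' = 3.55.

3.55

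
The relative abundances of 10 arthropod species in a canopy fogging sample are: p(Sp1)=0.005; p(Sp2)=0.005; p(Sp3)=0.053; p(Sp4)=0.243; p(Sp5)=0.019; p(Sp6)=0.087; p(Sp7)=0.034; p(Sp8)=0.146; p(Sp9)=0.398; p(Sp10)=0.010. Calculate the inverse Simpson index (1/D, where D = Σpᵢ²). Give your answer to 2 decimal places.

D = 0.005² + 0.005² + 0.053² + 0.243² + 0.019² + 0.087² + 0.034² + 0.146² + 0.398² + 0.01² = 0.000025 + 0.000025 + 0.002809 + 0.059049 + 0.000361 + 0.007569 + 0.001156 + 0.021316 + 0.158404 + 0.000100 = 0.250814 (working shown to 6 dp, full precision carried).
So 1/D = 3.9870, i.e. 3.99 to 2 decimal places.

3.99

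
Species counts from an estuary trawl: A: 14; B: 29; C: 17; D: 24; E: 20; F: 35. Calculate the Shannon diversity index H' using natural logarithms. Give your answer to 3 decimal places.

Total N = 14+29+17+24+20+35 = 139, so the proportions are 0.10072, 0.20863, 0.1223, 0.17266, 0.14388, 0.2518 (working shown to 5 dp, full precision carried).
Each pᵢ ln pᵢ term: 0.10072×(-2.29542)=-0.23119, 0.20863×(-1.56718)=-0.32697, 0.1223×(-2.10126)=-0.25699, 0.17266×(-1.75642)=-0.30327, 0.14388×(-1.93874)=-0.27896, 0.2518×(-1.37913)=-0.34726.
Sum = -1.74463, so H' = 1.745.

1.745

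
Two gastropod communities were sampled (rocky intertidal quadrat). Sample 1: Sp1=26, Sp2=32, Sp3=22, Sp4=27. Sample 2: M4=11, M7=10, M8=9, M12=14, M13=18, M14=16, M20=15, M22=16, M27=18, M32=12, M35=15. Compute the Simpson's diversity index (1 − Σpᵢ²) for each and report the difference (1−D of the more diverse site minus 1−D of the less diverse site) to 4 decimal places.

0.1595

Sample 1: N=107, proportions 0.242991, 0.299065, 0.205607, 0.252336, giving 1−D = 0.745567 (working shown to 6 dp, full precision carried).
Sample 2: N=154, proportions 0.071429, 0.064935, 0.058442, 0.090909, 0.116883, 0.103896, 0.097403, 0.103896, 0.116883, 0.077922, 0.097403, giving 1−D = 0.905043.
Difference = |0.745567 − 0.905043| = 0.159476, i.e. 0.1595 to 4 decimal places.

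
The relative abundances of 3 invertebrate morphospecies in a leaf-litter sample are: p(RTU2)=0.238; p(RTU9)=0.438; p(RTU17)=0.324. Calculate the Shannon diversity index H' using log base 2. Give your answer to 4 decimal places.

Each pᵢ log₂ pᵢ term (working shown to 7 dp, full precision carried): 0.238×(-2.0709665)=-0.4928900, 0.438×(-1.1909972)=-0.5216568, 0.324×(-1.6259343)=-0.5268027.
Sum = -1.5413495, so H' = 1.5413.

1.5413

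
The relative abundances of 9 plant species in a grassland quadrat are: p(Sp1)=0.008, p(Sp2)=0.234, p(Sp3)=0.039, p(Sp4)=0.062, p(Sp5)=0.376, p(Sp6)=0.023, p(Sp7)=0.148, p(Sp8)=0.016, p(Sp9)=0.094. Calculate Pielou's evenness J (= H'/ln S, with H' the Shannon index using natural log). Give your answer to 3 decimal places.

0.775

H' = −Σ pᵢ ln pᵢ = −((-0.03863) + (-0.33987) + (-0.12652) + (-0.17240) + (-0.36779) + (-0.08676) + (-0.28276) + (-0.06616) + (-0.22226)) = 1.70315 (working shown to 5 dp, full precision carried).
With S = 9 species, ln S = 2.19722, so J = 1.70315/2.19722 = 0.77514, i.e. 0.775 to 3 decimal places.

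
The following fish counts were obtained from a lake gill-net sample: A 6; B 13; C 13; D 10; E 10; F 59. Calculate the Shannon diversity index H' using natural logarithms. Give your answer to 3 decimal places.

1.430

Total N = 6+13+13+10+10+59 = 111, so the proportions are 0.05405, 0.11712, 0.11712, 0.09009, 0.09009, 0.53153 (working shown to 5 dp, full precision carried).
Each pᵢ ln pᵢ term: 0.05405×(-2.91777)=-0.15772, 0.11712×(-2.14458)=-0.25117, 0.11712×(-2.14458)=-0.25117, 0.09009×(-2.40695)=-0.21684, 0.09009×(-2.40695)=-0.21684, 0.53153×(-0.63199)=-0.33592.
Sum = -1.42966, so H' = 1.430.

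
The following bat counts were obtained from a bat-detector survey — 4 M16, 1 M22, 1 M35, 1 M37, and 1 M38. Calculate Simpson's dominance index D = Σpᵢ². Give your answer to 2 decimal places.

Total N = 4+1+1+1+1 = 8, so the proportions are 0.5, 0.125, 0.125, 0.125, 0.125 (working shown to 4 dp, full precision carried).
D = 0.5² + 0.125² + 0.125² + 0.125² + 0.125² = 0.2500 + 0.0156 + 0.0156 + 0.0156 + 0.0156 = 0.3125.
To 2 decimal places, D = 0.31.

0.31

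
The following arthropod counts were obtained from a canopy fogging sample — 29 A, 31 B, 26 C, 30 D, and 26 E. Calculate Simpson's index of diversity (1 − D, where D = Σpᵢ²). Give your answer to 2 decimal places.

0.80

Total N = 29+31+26+30+26 = 142, so the proportions are 0.2042, 0.2183, 0.1831, 0.2113, 0.1831 (working shown to 4 dp, full precision carried).
D = 0.2042² + 0.2183² + 0.1831² + 0.2113² + 0.1831² = 0.0417 + 0.0477 + 0.0335 + 0.0446 + 0.0335 = 0.2011.
So 1 − D = 0.7989, i.e. 0.80 to 2 decimal places.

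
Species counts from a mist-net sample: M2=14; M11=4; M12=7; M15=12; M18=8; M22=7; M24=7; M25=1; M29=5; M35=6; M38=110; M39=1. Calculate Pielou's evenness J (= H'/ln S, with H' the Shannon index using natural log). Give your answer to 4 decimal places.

0.6224

Total N = 14+4+7+12+8+7+7+1+5+6+110+1 = 182, so the proportions are 0.076923, 0.021978, 0.038462, 0.065934, 0.043956, 0.038462, 0.038462, 0.005495, 0.027473, 0.032967, 0.604396, 0.005495 (working shown to 6 dp, full precision carried).
H' = −Σ pᵢ ln pᵢ = −((-0.197304) + (-0.083906) + (-0.125311) + (-0.179281) + (-0.137344) + (-0.125311) + (-0.125311) + (-0.028593) + (-0.098752) + (-0.112492) + (-0.304329) + (-0.028593)) = 1.546528.
With S = 12 species, ln S = 2.484907, so J = 1.546528/2.484907 = 0.622369, i.e. 0.6224 to 4 decimal places.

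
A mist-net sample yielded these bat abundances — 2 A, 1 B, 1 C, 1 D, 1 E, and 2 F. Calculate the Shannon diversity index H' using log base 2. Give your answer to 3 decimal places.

Total N = 2+1+1+1+1+2 = 8, so the proportions are 0.25, 0.125, 0.125, 0.125, 0.125, 0.25 (working shown to 5 dp, full precision carried).
Each pᵢ log₂ pᵢ term: 0.25×(-2.00000)=-0.50000, 0.125×(-3.00000)=-0.37500, 0.125×(-3.00000)=-0.37500, 0.125×(-3.00000)=-0.37500, 0.125×(-3.00000)=-0.37500, 0.25×(-2.00000)=-0.50000.
Sum = -2.50000, so H' = 2.500.

2.500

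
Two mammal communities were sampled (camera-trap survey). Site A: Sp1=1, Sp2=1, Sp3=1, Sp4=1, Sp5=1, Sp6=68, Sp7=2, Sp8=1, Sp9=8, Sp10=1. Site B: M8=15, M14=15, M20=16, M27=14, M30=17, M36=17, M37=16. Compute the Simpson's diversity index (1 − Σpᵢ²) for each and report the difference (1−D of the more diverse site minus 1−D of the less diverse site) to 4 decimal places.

0.5069

Site A: N=85, proportions 0.011765, 0.011765, 0.011765, 0.011765, 0.011765, 0.8, 0.023529, 0.011765, 0.094118, 0.011765, giving 1−D = 0.349619 (working shown to 6 dp, full precision carried).
Site B: N=110, proportions 0.136364, 0.136364, 0.145455, 0.127273, 0.154545, 0.154545, 0.145455, giving 1−D = 0.856529.
Difference = |0.349619 − 0.856529| = 0.506910, i.e. 0.5069 to 4 decimal places.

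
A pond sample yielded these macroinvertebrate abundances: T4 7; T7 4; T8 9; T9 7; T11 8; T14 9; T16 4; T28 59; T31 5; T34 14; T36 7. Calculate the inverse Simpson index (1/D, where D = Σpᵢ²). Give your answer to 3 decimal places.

Total N = 7+4+9+7+8+9+4+59+5+14+7 = 133, so the proportions are 0.0526316, 0.0300752, 0.0676692, 0.0526316, 0.0601504, 0.0676692, 0.0300752, 0.443609, 0.037594, 0.1052632, 0.0526316 (working shown to 7 dp, full precision carried).
D = 0.0526316² + 0.0300752² + 0.0676692² + 0.0526316² + 0.0601504² + 0.0676692² + 0.0300752² + 0.443609² + 0.037594² + 0.1052632² + 0.0526316² = 0.0027701 + 0.0009045 + 0.0045791 + 0.0027701 + 0.0036181 + 0.0045791 + 0.0009045 + 0.1967890 + 0.0014133 + 0.0110803 + 0.0027701 = 0.2321782.
So 1/D = 4.30704, i.e. 4.307 to 3 decimal places.

4.307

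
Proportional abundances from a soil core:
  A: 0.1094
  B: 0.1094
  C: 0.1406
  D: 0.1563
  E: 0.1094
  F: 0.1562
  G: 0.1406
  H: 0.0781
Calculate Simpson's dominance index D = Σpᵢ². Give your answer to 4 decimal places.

0.1304

D = 0.1094² + 0.1094² + 0.1406² + 0.1563² + 0.1094² + 0.1562² + 0.1406² + 0.0781² = 0.011968 + 0.011968 + 0.019768 + 0.024430 + 0.011968 + 0.024398 + 0.019768 + 0.006100 = 0.130370 (working shown to 6 dp, full precision carried).
To 4 decimal places, D = 0.1304.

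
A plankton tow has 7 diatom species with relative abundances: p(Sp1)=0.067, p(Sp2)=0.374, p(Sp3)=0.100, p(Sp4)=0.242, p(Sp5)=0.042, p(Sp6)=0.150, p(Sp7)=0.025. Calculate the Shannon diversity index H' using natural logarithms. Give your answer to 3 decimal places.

1.632

Each pᵢ ln pᵢ term (working shown to 5 dp, full precision carried): 0.067×(-2.70306)=-0.18111, 0.374×(-0.98350)=-0.36783, 0.1×(-2.30259)=-0.23026, 0.242×(-1.41882)=-0.34335, 0.042×(-3.17009)=-0.13314, 0.15×(-1.89712)=-0.28457, 0.025×(-3.68888)=-0.09222.
Sum = -1.63248, so H' = 1.632.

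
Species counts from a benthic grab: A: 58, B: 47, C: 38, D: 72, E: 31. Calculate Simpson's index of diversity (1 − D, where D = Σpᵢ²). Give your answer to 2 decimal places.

Total N = 58+47+38+72+31 = 246, so the proportions are 0.2358, 0.1911, 0.1545, 0.2927, 0.126 (working shown to 4 dp, full precision carried).
D = 0.2358² + 0.1911² + 0.1545² + 0.2927² + 0.126² = 0.0556 + 0.0365 + 0.0239 + 0.0857 + 0.0159 = 0.2175.
So 1 − D = 0.7825, i.e. 0.78 to 2 decimal places.

0.78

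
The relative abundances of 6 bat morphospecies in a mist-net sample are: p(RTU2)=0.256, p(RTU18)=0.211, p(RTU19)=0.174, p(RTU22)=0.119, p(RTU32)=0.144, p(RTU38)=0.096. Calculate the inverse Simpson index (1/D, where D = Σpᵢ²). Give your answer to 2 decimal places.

5.42

D = 0.256² + 0.211² + 0.174² + 0.119² + 0.144² + 0.096² = 0.065536 + 0.044521 + 0.030276 + 0.014161 + 0.020736 + 0.009216 = 0.184446 (working shown to 6 dp, full precision carried).
So 1/D = 5.4216, i.e. 5.42 to 2 decimal places.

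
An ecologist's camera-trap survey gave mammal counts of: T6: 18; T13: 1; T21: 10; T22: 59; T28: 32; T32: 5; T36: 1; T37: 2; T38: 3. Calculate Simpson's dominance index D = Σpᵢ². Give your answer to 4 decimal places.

0.2896

Total N = 18+1+10+59+32+5+1+2+3 = 131, so the proportions are 0.137405, 0.007634, 0.076336, 0.450382, 0.244275, 0.038168, 0.007634, 0.015267, 0.022901 (working shown to 6 dp, full precision carried).
D = 0.137405² + 0.007634² + 0.076336² + 0.450382² + 0.244275² + 0.038168² + 0.007634² + 0.015267² + 0.022901² = 0.018880 + 0.000058 + 0.005827 + 0.202844 + 0.059670 + 0.001457 + 0.000058 + 0.000233 + 0.000524 = 0.289552.
To 4 decimal places, D = 0.2896.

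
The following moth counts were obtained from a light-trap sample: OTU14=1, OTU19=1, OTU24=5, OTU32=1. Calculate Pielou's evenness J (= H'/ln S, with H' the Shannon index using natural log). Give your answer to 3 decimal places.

0.774

Total N = 1+1+5+1 = 8, so the proportions are 0.125, 0.125, 0.625, 0.125 (working shown to 5 dp, full precision carried).
H' = −Σ pᵢ ln pᵢ = −((-0.25993) + (-0.25993) + (-0.29375) + (-0.25993)) = 1.07354.
With S = 4 species, ln S = 1.38629, so J = 1.07354/1.38629 = 0.77440, i.e. 0.774 to 3 decimal places.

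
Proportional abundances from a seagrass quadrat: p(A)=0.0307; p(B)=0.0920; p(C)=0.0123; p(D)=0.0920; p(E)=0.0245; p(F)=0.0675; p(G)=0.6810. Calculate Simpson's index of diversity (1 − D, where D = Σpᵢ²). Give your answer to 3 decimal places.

0.513

D = 0.0307² + 0.092² + 0.0123² + 0.092² + 0.0245² + 0.0675² + 0.681² = 0.00094 + 0.00846 + 0.00015 + 0.00846 + 0.00060 + 0.00456 + 0.46376 = 0.48694 (working shown to 5 dp, full precision carried).
So 1 − D = 0.51306, i.e. 0.513 to 3 decimal places.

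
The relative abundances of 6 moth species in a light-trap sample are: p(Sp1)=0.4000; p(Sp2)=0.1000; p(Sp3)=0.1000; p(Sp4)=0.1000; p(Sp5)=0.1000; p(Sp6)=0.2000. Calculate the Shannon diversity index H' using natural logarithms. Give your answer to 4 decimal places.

1.6094

Each pᵢ ln pᵢ term (working shown to 6 dp, full precision carried): 0.4×(-0.916291)=-0.366516, 0.1×(-2.302585)=-0.230259, 0.1×(-2.302585)=-0.230259, 0.1×(-2.302585)=-0.230259, 0.1×(-2.302585)=-0.230259, 0.2×(-1.609438)=-0.321888.
Sum = -1.609438, so H' = 1.6094.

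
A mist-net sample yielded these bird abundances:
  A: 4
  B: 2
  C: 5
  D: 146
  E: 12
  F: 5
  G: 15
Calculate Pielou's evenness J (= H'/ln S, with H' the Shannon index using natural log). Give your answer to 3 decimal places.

Total N = 4+2+5+146+12+5+15 = 189, so the proportions are 0.02116, 0.01058, 0.02646, 0.77249, 0.06349, 0.02646, 0.07937 (working shown to 5 dp, full precision carried).
H' = −Σ pᵢ ln pᵢ = −((-0.08160) + (-0.04813) + (-0.09609) + (-0.19941) + (-0.17504) + (-0.09609) + (-0.20109)) = 0.89745.
With S = 7 species, ln S = 1.94591, so J = 0.89745/1.94591 = 0.46120, i.e. 0.461 to 3 decimal places.

0.461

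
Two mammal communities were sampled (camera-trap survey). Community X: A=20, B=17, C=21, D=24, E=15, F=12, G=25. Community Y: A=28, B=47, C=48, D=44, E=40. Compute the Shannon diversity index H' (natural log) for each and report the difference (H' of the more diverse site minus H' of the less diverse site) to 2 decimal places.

Community X: N=134, proportions 0.1493, 0.1269, 0.1567, 0.1791, 0.1119, 0.0896, 0.1866, giving H' = 1.9187 (working shown to 4 dp, full precision carried).
Community Y: N=207, proportions 0.1353, 0.2271, 0.2319, 0.2126, 0.1932, giving H' = 1.5929.
Difference = |1.9187 − 1.5929| = 0.3258, i.e. 0.33 to 2 decimal places.

0.33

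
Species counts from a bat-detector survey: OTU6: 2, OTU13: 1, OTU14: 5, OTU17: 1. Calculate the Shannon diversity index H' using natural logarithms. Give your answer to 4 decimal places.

Total N = 2+1+5+1 = 9, so the proportions are 0.222222, 0.111111, 0.555556, 0.111111 (working shown to 6 dp, full precision carried).
Each pᵢ ln pᵢ term: 0.222222×(-1.504077)=-0.334239, 0.111111×(-2.197225)=-0.244136, 0.555556×(-0.587787)=-0.326548, 0.111111×(-2.197225)=-0.244136.
Sum = -1.149060, so H' = 1.1491.

1.1491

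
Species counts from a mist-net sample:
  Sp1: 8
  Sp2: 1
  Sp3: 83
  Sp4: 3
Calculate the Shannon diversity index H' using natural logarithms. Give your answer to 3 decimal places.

0.483

Total N = 8+1+83+3 = 95, so the proportions are 0.08421, 0.01053, 0.87368, 0.03158 (working shown to 5 dp, full precision carried).
Each pᵢ ln pᵢ term: 0.08421×(-2.47444)=-0.20837, 0.01053×(-4.55388)=-0.04794, 0.87368×(-0.13504)=-0.11798, 0.03158×(-3.45526)=-0.10911.
Sum = -0.48340, so H' = 0.483.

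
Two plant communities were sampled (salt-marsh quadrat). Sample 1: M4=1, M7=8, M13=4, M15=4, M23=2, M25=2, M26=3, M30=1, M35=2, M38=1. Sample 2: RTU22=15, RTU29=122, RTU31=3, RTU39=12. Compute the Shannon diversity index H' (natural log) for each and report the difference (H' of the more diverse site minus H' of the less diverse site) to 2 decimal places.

Sample 1: N=28, proportions 0.03571, 0.28571, 0.14286, 0.14286, 0.07143, 0.07143, 0.10714, 0.03571, 0.07143, 0.03571, giving H' = 2.07575 (working shown to 5 dp, full precision carried).
Sample 2: N=152, proportions 0.09868, 0.80263, 0.01974, 0.07895, giving H' = 0.68292.
Difference = |2.07575 − 0.68292| = 1.39283, i.e. 1.39 to 2 decimal places.

1.39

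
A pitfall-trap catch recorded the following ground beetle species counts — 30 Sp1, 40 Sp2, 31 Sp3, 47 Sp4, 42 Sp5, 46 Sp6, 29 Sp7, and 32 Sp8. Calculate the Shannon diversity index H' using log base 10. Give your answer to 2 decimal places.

Total N = 30+40+31+47+42+46+29+32 = 297, so the proportions are 0.101, 0.1347, 0.1044, 0.1582, 0.1414, 0.1549, 0.0976, 0.1077 (working shown to 4 dp, full precision carried).
Each pᵢ log₁₀ pᵢ term: 0.101×(-0.9956)=-0.1006, 0.1347×(-0.8707)=-0.1173, 0.1044×(-0.9814)=-0.1024, 0.1582×(-0.8007)=-0.1267, 0.1414×(-0.8495)=-0.1201, 0.1549×(-0.8100)=-0.1255, 0.0976×(-1.0104)=-0.0987, 0.1077×(-0.9676)=-0.1043.
Sum = -0.8955, so H' = 0.90.

0.90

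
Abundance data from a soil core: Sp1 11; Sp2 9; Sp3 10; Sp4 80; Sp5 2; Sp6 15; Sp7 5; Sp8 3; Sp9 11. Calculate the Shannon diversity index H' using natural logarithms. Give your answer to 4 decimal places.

Total N = 11+9+10+80+2+15+5+3+11 = 146, so the proportions are 0.075342, 0.061644, 0.068493, 0.547945, 0.013699, 0.10274, 0.034247, 0.020548, 0.075342 (working shown to 6 dp, full precision carried).
Each pᵢ ln pᵢ term: 0.075342×(-2.585711)=-0.194814, 0.061644×(-2.786382)=-0.171763, 0.068493×(-2.681022)=-0.183632, 0.547945×(-0.601580)=-0.329633, 0.013699×(-4.290459)=-0.058773, 0.10274×(-2.275556)=-0.233790, 0.034247×(-3.374169)=-0.115554, 0.020548×(-3.884994)=-0.079829, 0.075342×(-2.585711)=-0.194814.
Sum = -1.562601, so H' = 1.5626.

1.5626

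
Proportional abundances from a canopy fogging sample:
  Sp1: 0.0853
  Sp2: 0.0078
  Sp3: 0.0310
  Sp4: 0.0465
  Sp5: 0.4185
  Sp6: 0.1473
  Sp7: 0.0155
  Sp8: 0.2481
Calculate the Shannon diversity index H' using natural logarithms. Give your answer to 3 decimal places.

1.555

Each pᵢ ln pᵢ term (working shown to 5 dp, full precision carried): 0.0853×(-2.46158)=-0.20997, 0.0078×(-4.85363)=-0.03786, 0.031×(-3.47377)=-0.10769, 0.0465×(-3.06830)=-0.14268, 0.4185×(-0.87108)=-0.36455, 0.1473×(-1.91528)=-0.28212, 0.0155×(-4.16692)=-0.06459, 0.2481×(-1.39392)=-0.34583.
Sum = -1.55528, so H' = 1.555.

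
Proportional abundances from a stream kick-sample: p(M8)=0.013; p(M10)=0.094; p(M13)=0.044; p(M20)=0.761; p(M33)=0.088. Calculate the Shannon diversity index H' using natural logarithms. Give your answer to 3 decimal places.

Each pᵢ ln pᵢ term (working shown to 5 dp, full precision carried): 0.013×(-4.34281)=-0.05646, 0.094×(-2.36446)=-0.22226, 0.044×(-3.12357)=-0.13744, 0.761×(-0.27312)=-0.20785, 0.088×(-2.43042)=-0.21388.
Sum = -0.83788, so H' = 0.838.

0.838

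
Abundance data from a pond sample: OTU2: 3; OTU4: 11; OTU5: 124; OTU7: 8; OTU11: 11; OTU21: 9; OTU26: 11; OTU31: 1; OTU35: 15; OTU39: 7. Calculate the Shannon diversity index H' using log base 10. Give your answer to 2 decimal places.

Total N = 3+11+124+8+11+9+11+1+15+7 = 200, so the proportions are 0.015, 0.055, 0.62, 0.04, 0.055, 0.045, 0.055, 0.005, 0.075, 0.035 (working shown to 4 dp, full precision carried).
Each pᵢ log₁₀ pᵢ term: 0.015×(-1.8239)=-0.0274, 0.055×(-1.2596)=-0.0693, 0.62×(-0.2076)=-0.1287, 0.04×(-1.3979)=-0.0559, 0.055×(-1.2596)=-0.0693, 0.045×(-1.3468)=-0.0606, 0.055×(-1.2596)=-0.0693, 0.005×(-2.3010)=-0.0115, 0.075×(-1.1249)=-0.0844, 0.035×(-1.4559)=-0.0510.
Sum = -0.6273, so H' = 0.63.

0.63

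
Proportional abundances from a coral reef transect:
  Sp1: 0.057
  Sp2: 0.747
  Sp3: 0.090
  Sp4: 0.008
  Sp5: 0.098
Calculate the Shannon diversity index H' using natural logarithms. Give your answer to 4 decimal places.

0.8642

Each pᵢ ln pᵢ term (working shown to 6 dp, full precision carried): 0.057×(-2.864704)=-0.163288, 0.747×(-0.291690)=-0.217893, 0.09×(-2.407946)=-0.216715, 0.008×(-4.828314)=-0.038627, 0.098×(-2.322788)=-0.227633.
Sum = -0.864155, so H' = 0.8642.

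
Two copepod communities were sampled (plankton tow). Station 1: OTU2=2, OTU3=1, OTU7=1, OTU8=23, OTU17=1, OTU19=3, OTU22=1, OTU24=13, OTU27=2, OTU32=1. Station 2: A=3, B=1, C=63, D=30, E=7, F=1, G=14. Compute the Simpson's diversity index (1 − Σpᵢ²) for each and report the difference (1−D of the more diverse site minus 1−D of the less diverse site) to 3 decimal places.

0.049

Station 1: N=48, proportions 0.04167, 0.02083, 0.02083, 0.47917, 0.02083, 0.0625, 0.02083, 0.27083, 0.04167, 0.02083, giving 1−D = 0.68750 (working shown to 5 dp, full precision carried).
Station 2: N=119, proportions 0.02521, 0.0084, 0.52941, 0.2521, 0.05882, 0.0084, 0.11765, giving 1−D = 0.63809.
Difference = |0.68750 − 0.63809| = 0.04941, i.e. 0.049 to 3 decimal places.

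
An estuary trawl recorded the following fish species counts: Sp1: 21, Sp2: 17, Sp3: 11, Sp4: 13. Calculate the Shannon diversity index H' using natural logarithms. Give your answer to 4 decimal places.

Total N = 21+17+11+13 = 62, so the proportions are 0.33871, 0.274194, 0.177419, 0.209677 (working shown to 6 dp, full precision carried).
Each pᵢ ln pᵢ term: 0.33871×(-1.082612)=-0.366691, 0.274194×(-1.293921)=-0.354785, 0.177419×(-1.729239)=-0.306800, 0.209677×(-1.562185)=-0.327555.
Sum = -1.355831, so H' = 1.3558.

1.3558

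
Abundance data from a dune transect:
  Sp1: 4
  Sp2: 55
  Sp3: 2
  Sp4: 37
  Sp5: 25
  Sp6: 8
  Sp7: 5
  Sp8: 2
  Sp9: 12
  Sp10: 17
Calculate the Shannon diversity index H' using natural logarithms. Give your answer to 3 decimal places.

1.852

Total N = 4+55+2+37+25+8+5+2+12+17 = 167, so the proportions are 0.02395, 0.32934, 0.01198, 0.22156, 0.1497, 0.0479, 0.02994, 0.01198, 0.07186, 0.1018 (working shown to 5 dp, full precision carried).
Each pᵢ ln pᵢ term: 0.02395×(-3.73170)=-0.08938, 0.32934×(-1.11066)=-0.36579, 0.01198×(-4.42485)=-0.05299, 0.22156×(-1.50708)=-0.33390, 0.1497×(-1.89912)=-0.28430, 0.0479×(-3.03855)=-0.14556, 0.02994×(-3.50856)=-0.10505, 0.01198×(-4.42485)=-0.05299, 0.07186×(-2.63309)=-0.18920, 0.1018×(-2.28478)=-0.23258.
Sum = -1.85175, so H' = 1.852.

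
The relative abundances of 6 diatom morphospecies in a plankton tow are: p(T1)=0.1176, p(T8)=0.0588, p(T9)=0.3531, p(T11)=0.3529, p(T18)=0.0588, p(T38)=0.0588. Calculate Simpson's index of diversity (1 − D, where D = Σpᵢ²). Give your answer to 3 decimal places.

D = 0.1176² + 0.0588² + 0.3531² + 0.3529² + 0.0588² + 0.0588² = 0.01383 + 0.00346 + 0.12468 + 0.12454 + 0.00346 + 0.00346 = 0.27342 (working shown to 5 dp, full precision carried).
So 1 − D = 0.72658, i.e. 0.727 to 3 decimal places.

0.727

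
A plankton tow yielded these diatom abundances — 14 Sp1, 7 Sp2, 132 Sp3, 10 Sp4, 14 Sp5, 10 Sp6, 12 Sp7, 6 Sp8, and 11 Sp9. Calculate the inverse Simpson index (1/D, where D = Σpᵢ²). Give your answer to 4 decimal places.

Total N = 14+7+132+10+14+10+12+6+11 = 216, so the proportions are 0.0648148, 0.0324074, 0.6111111, 0.0462963, 0.0648148, 0.0462963, 0.0555556, 0.0277778, 0.0509259 (working shown to 7 dp, full precision carried).
D = 0.0648148² + 0.0324074² + 0.6111111² + 0.0462963² + 0.0648148² + 0.0462963² + 0.0555556² + 0.0277778² + 0.0509259² = 0.0042010 + 0.0010502 + 0.3734568 + 0.0021433 + 0.0042010 + 0.0021433 + 0.0030864 + 0.0007716 + 0.0025934 = 0.3936471.
So 1/D = 2.540346, i.e. 2.5403 to 4 decimal places.

2.5403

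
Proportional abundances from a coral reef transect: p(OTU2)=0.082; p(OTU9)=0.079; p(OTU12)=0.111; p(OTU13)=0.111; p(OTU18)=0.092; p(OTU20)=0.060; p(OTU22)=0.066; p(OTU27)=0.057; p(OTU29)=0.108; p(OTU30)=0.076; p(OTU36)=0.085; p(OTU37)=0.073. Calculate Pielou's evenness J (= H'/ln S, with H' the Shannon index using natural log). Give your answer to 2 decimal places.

H' = −Σ pᵢ ln pᵢ = −((-0.2051) + (-0.2005) + (-0.2440) + (-0.2440) + (-0.2195) + (-0.1688) + (-0.1794) + (-0.1633) + (-0.2404) + (-0.1959) + (-0.2095) + (-0.1911)) = 2.4614 (working shown to 4 dp, full precision carried).
With S = 12 species, ln S = 2.4849, so J = 2.4614/2.4849 = 0.9906, i.e. 0.99 to 2 decimal places.

0.99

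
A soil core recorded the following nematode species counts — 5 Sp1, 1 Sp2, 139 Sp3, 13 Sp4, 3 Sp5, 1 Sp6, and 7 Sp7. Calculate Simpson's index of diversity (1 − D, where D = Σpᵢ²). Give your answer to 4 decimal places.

Total N = 5+1+139+13+3+1+7 = 169, so the proportions are 0.029586, 0.005917, 0.822485, 0.076923, 0.017751, 0.005917, 0.04142 (working shown to 6 dp, full precision carried).
D = 0.029586² + 0.005917² + 0.822485² + 0.076923² + 0.017751² + 0.005917² + 0.04142² = 0.000875 + 0.000035 + 0.676482 + 0.005917 + 0.000315 + 0.000035 + 0.001716 = 0.685375.
So 1 − D = 0.314625, i.e. 0.3146 to 4 decimal places.

0.3146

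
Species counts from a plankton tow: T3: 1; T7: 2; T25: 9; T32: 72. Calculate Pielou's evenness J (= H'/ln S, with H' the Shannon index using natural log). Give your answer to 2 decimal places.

0.37

Total N = 1+2+9+72 = 84, so the proportions are 0.0119, 0.0238, 0.1071, 0.8571 (working shown to 4 dp, full precision carried).
H' = −Σ pᵢ ln pᵢ = −((-0.0527) + (-0.0890) + (-0.2393) + (-0.1321)) = 0.5132.
With S = 4 species, ln S = 1.3863, so J = 0.5132/1.3863 = 0.3702, i.e. 0.37 to 2 decimal places.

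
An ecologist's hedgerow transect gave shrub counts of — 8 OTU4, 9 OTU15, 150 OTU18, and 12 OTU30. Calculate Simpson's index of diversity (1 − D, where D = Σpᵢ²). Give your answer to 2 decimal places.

0.29

Total N = 8+9+150+12 = 179, so the proportions are 0.0447, 0.0503, 0.838, 0.067 (working shown to 4 dp, full precision carried).
D = 0.0447² + 0.0503² + 0.838² + 0.067² = 0.0020 + 0.0025 + 0.7022 + 0.0045 = 0.7112.
So 1 − D = 0.2888, i.e. 0.29 to 2 decimal places.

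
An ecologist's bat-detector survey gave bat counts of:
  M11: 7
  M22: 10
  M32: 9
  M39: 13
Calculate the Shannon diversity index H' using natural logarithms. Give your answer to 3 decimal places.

1.362

Total N = 7+10+9+13 = 39, so the proportions are 0.17949, 0.25641, 0.23077, 0.33333 (working shown to 5 dp, full precision carried).
Each pᵢ ln pᵢ term: 0.17949×(-1.71765)=-0.30830, 0.25641×(-1.36098)=-0.34897, 0.23077×(-1.46634)=-0.33839, 0.33333×(-1.09861)=-0.36620.
Sum = -1.36185, so H' = 1.362.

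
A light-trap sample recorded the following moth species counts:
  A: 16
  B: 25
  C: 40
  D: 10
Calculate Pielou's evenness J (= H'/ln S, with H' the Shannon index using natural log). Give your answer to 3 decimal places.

0.912

Total N = 16+25+40+10 = 91, so the proportions are 0.17582, 0.27473, 0.43956, 0.10989 (working shown to 5 dp, full precision carried).
H' = −Σ pᵢ ln pᵢ = −((-0.30563) + (-0.35494) + (-0.36131) + (-0.24267)) = 1.26455.
With S = 4 species, ln S = 1.38629, so J = 1.26455/1.38629 = 0.91218, i.e. 0.912 to 3 decimal places.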